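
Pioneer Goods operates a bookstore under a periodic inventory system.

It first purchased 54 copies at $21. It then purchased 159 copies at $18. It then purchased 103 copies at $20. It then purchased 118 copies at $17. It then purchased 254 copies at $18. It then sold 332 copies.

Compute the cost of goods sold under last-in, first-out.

Sale 1 (332) [LIFO — newest first]: 254 @ $18 + 78 @ $17 = $5,898
Ending inventory: 54 @ $21 + 159 @ $18 + 103 @ $20 + 40 @ $17 = $6,736

COGS = $5,898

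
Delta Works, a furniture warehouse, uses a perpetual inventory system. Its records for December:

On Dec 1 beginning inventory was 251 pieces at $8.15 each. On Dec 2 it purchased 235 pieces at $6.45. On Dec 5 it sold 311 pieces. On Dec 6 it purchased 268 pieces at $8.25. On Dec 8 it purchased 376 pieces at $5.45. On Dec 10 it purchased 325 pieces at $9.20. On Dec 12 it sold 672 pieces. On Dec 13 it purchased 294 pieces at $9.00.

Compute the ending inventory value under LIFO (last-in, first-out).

Ending inventory = $6,441.30

Dec 5, 311 sold [LIFO — newest first]: 235 @ $6.45 + 76 @ $8.15 = $2,135.15
Dec 12, 672 sold [LIFO — newest first]: 325 @ $9.20 + 347 @ $5.45 = $4,881.15
Total COGS = $2,135.15 + $4,881.15 = $7,016.30
Ending inventory: 175 @ $8.15 + 268 @ $8.25 + 29 @ $5.45 + 294 @ $9.00 = $6,441.30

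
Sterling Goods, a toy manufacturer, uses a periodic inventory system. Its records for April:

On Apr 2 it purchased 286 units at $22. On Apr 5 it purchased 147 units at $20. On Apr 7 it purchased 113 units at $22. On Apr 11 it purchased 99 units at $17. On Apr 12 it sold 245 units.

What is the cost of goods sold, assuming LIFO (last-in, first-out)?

Apr 12, 245 sold [LIFO — newest first]: 99 @ $17 + 113 @ $22 + 33 @ $20 = $4,829
Ending inventory: 286 @ $22 + 114 @ $20 = $8,572
Check: goods available $13,401 = COGS $4,829 + ending $8,572

COGS = $4,829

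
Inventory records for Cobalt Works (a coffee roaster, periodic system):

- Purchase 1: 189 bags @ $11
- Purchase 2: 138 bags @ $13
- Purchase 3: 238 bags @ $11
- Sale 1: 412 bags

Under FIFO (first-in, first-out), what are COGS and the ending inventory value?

COGS = $4,808; ending inventory = $1,683

Sale 1 (412) [FIFO — oldest first]: 189 @ $11 + 138 @ $13 + 85 @ $11 = $4,808
Ending inventory: 153 @ $11 = $1,683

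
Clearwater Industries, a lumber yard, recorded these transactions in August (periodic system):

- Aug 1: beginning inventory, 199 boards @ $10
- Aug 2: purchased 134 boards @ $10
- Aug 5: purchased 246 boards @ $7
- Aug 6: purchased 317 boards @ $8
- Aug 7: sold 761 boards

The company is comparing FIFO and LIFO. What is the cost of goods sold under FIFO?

COGS = $6,508

FIFO COGS: 199 @ $10 + 134 @ $10 + 246 @ $7 + 182 @ $8 = $6,508
LIFO COGS: 317 @ $8 + 246 @ $7 + 134 @ $10 + 64 @ $10 = $6,238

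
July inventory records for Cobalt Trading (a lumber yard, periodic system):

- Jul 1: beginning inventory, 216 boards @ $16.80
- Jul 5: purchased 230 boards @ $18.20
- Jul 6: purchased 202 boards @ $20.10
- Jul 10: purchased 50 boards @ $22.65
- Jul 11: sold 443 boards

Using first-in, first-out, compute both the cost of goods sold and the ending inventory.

COGS = $7,760.20; ending inventory = $5,247.30

Jul 11, 443 sold [FIFO — oldest first]: 216 @ $16.80 + 227 @ $18.20 = $7,760.20
Ending inventory: 3 @ $18.20 + 202 @ $20.10 + 50 @ $22.65 = $5,247.30
Check: goods available $13,007.50 = COGS $7,760.20 + ending $5,247.30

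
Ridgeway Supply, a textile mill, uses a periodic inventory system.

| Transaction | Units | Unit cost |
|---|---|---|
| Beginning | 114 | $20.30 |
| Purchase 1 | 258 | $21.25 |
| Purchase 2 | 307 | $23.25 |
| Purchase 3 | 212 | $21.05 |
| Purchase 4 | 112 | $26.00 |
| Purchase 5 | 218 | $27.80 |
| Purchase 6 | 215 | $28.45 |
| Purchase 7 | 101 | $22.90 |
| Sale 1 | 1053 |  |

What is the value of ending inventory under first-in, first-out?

Ending inventory = $13,100.05

Sale 1 (1053) [FIFO — oldest first]: 114 @ $20.30 + 258 @ $21.25 + 307 @ $23.25 + 212 @ $21.05 + 112 @ $26.00 + 50 @ $27.80 = $23,699.05
Ending inventory: 168 @ $27.80 + 215 @ $28.45 + 101 @ $22.90 = $13,100.05
Check: goods available $36,799.10 = COGS $23,699.05 + ending $13,100.05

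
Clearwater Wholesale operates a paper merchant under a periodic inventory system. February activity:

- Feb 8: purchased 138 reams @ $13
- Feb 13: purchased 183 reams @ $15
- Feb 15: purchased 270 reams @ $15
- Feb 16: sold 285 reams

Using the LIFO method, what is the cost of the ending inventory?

Ending inventory = $4,314

Feb 16, 285 sold [LIFO — newest first]: 270 @ $15 + 15 @ $15 = $4,275
Ending inventory: 138 @ $13 + 168 @ $15 = $4,314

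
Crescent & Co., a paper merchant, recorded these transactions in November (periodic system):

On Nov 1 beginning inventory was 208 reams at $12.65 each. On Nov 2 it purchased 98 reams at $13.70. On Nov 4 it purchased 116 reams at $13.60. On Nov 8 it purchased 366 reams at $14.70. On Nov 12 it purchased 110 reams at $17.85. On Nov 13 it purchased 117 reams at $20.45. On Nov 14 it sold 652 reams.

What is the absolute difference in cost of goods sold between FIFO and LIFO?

$1,606.35

FIFO COGS: 208 @ $12.65 + 98 @ $13.70 + 116 @ $13.60 + 230 @ $14.70 = $8,932.40
LIFO COGS: 117 @ $20.45 + 110 @ $17.85 + 366 @ $14.70 + 59 @ $13.60 = $10,538.75
Difference = |$8,932.40 − $10,538.75| = $1,606.35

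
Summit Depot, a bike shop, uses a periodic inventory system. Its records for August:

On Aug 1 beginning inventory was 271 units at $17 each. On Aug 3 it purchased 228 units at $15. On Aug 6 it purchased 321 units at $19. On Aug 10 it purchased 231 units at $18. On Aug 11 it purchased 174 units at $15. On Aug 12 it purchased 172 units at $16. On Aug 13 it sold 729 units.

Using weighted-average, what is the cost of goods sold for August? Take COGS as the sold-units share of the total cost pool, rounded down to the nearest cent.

COGS = $12,339.25

Aug 13, sell 729: 729/1397 × $23,646.00 → $12,339.25
Ending inventory (cost pool remaining) = $11,306.75
Check: goods available $23,646.00 = COGS $12,339.25 + ending $11,306.75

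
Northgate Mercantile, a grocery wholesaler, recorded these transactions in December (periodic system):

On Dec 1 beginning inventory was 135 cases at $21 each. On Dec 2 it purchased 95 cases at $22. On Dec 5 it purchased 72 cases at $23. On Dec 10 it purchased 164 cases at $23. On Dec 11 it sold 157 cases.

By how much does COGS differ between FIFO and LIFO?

FIFO COGS: 135 @ $21 + 22 @ $22 = $3,319
LIFO COGS: 157 @ $23 = $3,611
Difference = |$3,319 − $3,611| = $292

$292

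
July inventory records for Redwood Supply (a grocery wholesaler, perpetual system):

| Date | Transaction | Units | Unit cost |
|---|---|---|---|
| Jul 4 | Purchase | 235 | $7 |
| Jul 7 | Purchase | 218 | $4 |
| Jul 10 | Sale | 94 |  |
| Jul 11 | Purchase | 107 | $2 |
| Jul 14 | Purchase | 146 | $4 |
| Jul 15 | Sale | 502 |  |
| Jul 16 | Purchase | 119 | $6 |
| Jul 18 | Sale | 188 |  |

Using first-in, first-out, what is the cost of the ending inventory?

Jul 10, 94 sold [FIFO — oldest first]: 94 @ $7 = $658
Jul 15, 502 sold [FIFO — oldest first]: 141 @ $7 + 218 @ $4 + 107 @ $2 + 36 @ $4 = $2,217
Jul 18, 188 sold [FIFO — oldest first]: 110 @ $4 + 78 @ $6 = $908
Total COGS = $658 + $2,217 + $908 = $3,783
Ending inventory: 41 @ $6 = $246
Check: goods available $4,029 = COGS $3,783 + ending $246

Ending inventory = $246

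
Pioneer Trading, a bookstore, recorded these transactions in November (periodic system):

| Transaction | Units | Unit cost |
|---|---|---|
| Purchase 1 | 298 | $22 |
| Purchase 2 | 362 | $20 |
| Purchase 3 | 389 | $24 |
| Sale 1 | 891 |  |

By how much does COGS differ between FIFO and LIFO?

$316

FIFO COGS: 298 @ $22 + 362 @ $20 + 231 @ $24 = $19,340
LIFO COGS: 389 @ $24 + 362 @ $20 + 140 @ $22 = $19,656
Difference = |$19,340 − $19,656| = $316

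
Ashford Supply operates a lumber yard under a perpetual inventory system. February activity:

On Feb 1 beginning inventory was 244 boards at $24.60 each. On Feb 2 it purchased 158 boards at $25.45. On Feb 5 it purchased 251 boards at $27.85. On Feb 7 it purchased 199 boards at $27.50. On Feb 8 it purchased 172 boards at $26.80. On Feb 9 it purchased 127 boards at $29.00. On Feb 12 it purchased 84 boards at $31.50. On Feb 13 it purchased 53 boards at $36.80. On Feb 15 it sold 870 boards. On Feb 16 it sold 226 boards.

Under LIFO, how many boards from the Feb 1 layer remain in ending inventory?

192

Feb 15, 870 sold [LIFO — newest first]: 53 @ $36.80 + 84 @ $31.50 + 127 @ $29.00 + 172 @ $26.80 + 199 @ $27.50 + 235 @ $27.85 = $24,906.25
Feb 16, 226 sold [LIFO — newest first]: 16 @ $27.85 + 158 @ $25.45 + 52 @ $24.60 = $5,745.90
Total COGS = $24,906.25 + $5,745.90 = $30,652.15
Ending inventory: 192 @ $24.60 = $4,723.20
Check: goods available $35,375.35 = COGS $30,652.15 + ending $4,723.20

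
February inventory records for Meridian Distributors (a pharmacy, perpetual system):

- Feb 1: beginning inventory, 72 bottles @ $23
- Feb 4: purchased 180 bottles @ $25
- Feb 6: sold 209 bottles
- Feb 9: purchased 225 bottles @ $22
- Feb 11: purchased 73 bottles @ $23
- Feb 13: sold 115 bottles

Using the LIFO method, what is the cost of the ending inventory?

Ending inventory = $5,015

Feb 6, 209 sold [LIFO — newest first]: 180 @ $25 + 29 @ $23 = $5,167
Feb 13, 115 sold [LIFO — newest first]: 73 @ $23 + 42 @ $22 = $2,603
Total COGS = $5,167 + $2,603 = $7,770
Ending inventory: 43 @ $23 + 183 @ $22 = $5,015
Check: goods available $12,785 = COGS $7,770 + ending $5,015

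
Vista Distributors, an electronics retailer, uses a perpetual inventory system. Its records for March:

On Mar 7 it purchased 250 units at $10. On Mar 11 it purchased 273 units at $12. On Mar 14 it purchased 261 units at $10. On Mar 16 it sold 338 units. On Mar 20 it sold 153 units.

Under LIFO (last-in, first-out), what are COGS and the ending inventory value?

Mar 16, 338 sold [LIFO — newest first]: 261 @ $10 + 77 @ $12 = $3,534
Mar 20, 153 sold [LIFO — newest first]: 153 @ $12 = $1,836
Total COGS = $3,534 + $1,836 = $5,370
Ending inventory: 250 @ $10 + 43 @ $12 = $3,016

COGS = $5,370; ending inventory = $3,016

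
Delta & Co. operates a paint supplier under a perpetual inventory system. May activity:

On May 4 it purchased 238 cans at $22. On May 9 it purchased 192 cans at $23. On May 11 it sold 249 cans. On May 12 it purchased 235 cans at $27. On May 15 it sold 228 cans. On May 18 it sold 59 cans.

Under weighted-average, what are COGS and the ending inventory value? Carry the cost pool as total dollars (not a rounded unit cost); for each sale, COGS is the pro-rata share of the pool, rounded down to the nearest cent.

COGS = $12,769.57; ending inventory = $3,227.43

After May 4: 238 on hand, pool $5,236.00 (≈ $22.0000 each)
After May 9: 430 on hand, pool $9,652.00 (≈ $22.4465 each)
May 11, sell 249: 249/430 × $9,652.00 → $5,589.18
After May 12: 416 on hand, pool $10,407.82 (≈ $25.0188 each)
May 15, sell 228: 228/416 × $10,407.82 → $5,704.28
May 18, sell 59: 59/188 × $4,703.54 → $1,476.11
Total COGS = $5,589.18 + $5,704.28 + $1,476.11 = $12,769.57
Ending inventory (cost pool remaining) = $3,227.43
Check: goods available $15,997.00 = COGS $12,769.57 + ending $3,227.43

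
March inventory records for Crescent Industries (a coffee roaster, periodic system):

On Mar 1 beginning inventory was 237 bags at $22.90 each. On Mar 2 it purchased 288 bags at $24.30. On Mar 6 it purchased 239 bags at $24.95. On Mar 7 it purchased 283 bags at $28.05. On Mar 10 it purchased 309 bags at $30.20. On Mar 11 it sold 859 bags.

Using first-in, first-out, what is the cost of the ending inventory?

Ending inventory = $14,605.20

Mar 11, 859 sold [FIFO — oldest first]: 237 @ $22.90 + 288 @ $24.30 + 239 @ $24.95 + 95 @ $28.05 = $21,053.50
Ending inventory: 188 @ $28.05 + 309 @ $30.20 = $14,605.20
Check: goods available $35,658.70 = COGS $21,053.50 + ending $14,605.20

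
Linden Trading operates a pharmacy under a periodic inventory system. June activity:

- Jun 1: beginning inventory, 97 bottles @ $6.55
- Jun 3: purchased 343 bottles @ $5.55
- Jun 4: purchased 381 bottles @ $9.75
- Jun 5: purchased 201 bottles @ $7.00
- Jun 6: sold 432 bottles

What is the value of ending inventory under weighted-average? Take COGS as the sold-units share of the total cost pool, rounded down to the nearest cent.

Ending inventory = $4,422.55

Jun 6, sell 432: 432/1022 × $7,660.75 → $3,238.20
Ending inventory (cost pool remaining) = $4,422.55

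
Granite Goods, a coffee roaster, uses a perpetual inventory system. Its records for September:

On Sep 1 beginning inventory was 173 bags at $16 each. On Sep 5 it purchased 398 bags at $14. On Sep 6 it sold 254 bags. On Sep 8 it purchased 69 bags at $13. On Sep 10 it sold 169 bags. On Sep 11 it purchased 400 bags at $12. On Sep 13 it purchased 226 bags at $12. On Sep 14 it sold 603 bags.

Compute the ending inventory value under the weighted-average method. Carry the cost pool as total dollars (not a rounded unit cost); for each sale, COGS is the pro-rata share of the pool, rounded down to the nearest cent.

Ending inventory = $3,023.26

After Sep 1: 173 on hand, pool $2,768.00 (≈ $16.0000 each)
After Sep 5: 571 on hand, pool $8,340.00 (≈ $14.6060 each)
Sep 6, sell 254: 254/571 × $8,340.00 → $3,709.91
After Sep 8: 386 on hand, pool $5,527.09 (≈ $14.3189 each)
Sep 10, sell 169: 169/386 × $5,527.09 → $2,419.89
After Sep 11: 617 on hand, pool $7,907.20 (≈ $12.8156 each)
After Sep 13: 843 on hand, pool $10,619.20 (≈ $12.5969 each)
Sep 14, sell 603: 603/843 × $10,619.20 → $7,595.94
Total COGS = $3,709.91 + $2,419.89 + $7,595.94 = $13,725.74
Ending inventory (cost pool remaining) = $3,023.26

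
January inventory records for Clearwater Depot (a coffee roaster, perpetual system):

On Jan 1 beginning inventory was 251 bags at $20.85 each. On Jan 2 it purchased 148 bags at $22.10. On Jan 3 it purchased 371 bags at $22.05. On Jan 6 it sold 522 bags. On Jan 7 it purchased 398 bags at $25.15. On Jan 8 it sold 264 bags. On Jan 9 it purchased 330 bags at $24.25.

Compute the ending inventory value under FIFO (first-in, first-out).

Jan 6, 522 sold [FIFO — oldest first]: 251 @ $20.85 + 148 @ $22.10 + 123 @ $22.05 = $11,216.30
Jan 8, 264 sold [FIFO — oldest first]: 248 @ $22.05 + 16 @ $25.15 = $5,870.80
Total COGS = $11,216.30 + $5,870.80 = $17,087.10
Ending inventory: 382 @ $25.15 + 330 @ $24.25 = $17,609.80
Check: goods available $34,696.90 = COGS $17,087.10 + ending $17,609.80

Ending inventory = $17,609.80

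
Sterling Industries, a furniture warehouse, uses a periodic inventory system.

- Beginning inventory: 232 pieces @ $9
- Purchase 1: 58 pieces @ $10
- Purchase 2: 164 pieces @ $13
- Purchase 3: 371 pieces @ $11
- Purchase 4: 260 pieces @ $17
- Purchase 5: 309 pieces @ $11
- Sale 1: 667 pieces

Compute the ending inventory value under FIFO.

Sale 1 (667) [FIFO — oldest first]: 232 @ $9 + 58 @ $10 + 164 @ $13 + 213 @ $11 = $7,143
Ending inventory: 158 @ $11 + 260 @ $17 + 309 @ $11 = $9,557
Check: goods available $16,700 = COGS $7,143 + ending $9,557

Ending inventory = $9,557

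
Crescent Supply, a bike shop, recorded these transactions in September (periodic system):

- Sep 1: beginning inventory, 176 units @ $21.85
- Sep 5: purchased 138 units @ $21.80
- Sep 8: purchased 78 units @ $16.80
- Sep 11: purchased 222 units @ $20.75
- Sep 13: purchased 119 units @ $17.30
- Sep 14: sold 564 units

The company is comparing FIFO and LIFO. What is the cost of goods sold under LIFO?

FIFO COGS: 176 @ $21.85 + 138 @ $21.80 + 78 @ $16.80 + 172 @ $20.75 = $11,733.40
LIFO COGS: 119 @ $17.30 + 222 @ $20.75 + 78 @ $16.80 + 138 @ $21.80 + 7 @ $21.85 = $11,136.95

COGS = $11,136.95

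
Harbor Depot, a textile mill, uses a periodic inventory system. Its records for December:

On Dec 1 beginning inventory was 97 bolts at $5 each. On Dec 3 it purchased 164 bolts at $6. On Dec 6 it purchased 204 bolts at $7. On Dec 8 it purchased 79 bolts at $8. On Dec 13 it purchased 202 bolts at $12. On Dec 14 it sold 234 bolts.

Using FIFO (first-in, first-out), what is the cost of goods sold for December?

COGS = $1,307

Dec 14, 234 sold [FIFO — oldest first]: 97 @ $5 + 137 @ $6 = $1,307
Ending inventory: 27 @ $6 + 204 @ $7 + 79 @ $8 + 202 @ $12 = $4,646
Check: goods available $5,953 = COGS $1,307 + ending $4,646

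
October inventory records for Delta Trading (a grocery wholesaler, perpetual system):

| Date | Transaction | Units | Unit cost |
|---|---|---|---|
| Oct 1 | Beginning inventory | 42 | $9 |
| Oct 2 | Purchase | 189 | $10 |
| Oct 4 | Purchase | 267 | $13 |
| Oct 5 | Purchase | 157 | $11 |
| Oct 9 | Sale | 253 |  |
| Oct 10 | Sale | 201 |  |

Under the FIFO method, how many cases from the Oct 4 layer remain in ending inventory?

44

Oct 9, 253 sold [FIFO — oldest first]: 42 @ $9 + 189 @ $10 + 22 @ $13 = $2,554
Oct 10, 201 sold [FIFO — oldest first]: 201 @ $13 = $2,613
Total COGS = $2,554 + $2,613 = $5,167
Ending inventory: 44 @ $13 + 157 @ $11 = $2,299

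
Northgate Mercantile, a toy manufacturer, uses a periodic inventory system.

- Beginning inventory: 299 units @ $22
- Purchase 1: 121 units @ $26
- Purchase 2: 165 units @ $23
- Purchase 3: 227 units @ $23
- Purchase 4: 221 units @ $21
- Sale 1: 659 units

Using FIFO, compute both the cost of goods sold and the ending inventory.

Sale 1 (659) [FIFO — oldest first]: 299 @ $22 + 121 @ $26 + 165 @ $23 + 74 @ $23 = $15,221
Ending inventory: 153 @ $23 + 221 @ $21 = $8,160
Check: goods available $23,381 = COGS $15,221 + ending $8,160

COGS = $15,221; ending inventory = $8,160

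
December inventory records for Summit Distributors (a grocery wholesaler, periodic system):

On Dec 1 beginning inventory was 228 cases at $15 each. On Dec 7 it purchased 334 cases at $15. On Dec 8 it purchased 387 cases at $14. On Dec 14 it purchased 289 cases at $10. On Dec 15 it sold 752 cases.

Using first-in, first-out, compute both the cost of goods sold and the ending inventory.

COGS = $11,090; ending inventory = $5,648

Dec 15, 752 sold [FIFO — oldest first]: 228 @ $15 + 334 @ $15 + 190 @ $14 = $11,090
Ending inventory: 197 @ $14 + 289 @ $10 = $5,648
Check: goods available $16,738 = COGS $11,090 + ending $5,648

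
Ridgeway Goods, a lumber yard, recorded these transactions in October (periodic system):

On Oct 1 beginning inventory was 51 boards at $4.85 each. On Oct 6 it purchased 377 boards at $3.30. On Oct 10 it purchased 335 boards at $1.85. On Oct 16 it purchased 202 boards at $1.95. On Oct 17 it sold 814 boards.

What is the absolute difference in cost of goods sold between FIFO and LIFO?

FIFO COGS: 51 @ $4.85 + 377 @ $3.30 + 335 @ $1.85 + 51 @ $1.95 = $2,210.65
LIFO COGS: 202 @ $1.95 + 335 @ $1.85 + 277 @ $3.30 = $1,927.75
Difference = |$2,210.65 − $1,927.75| = $282.90

$282.90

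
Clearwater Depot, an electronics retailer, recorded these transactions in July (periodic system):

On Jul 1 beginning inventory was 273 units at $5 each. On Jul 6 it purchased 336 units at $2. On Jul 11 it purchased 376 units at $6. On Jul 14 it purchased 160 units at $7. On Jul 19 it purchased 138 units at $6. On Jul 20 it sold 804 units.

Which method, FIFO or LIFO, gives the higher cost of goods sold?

LIFO

FIFO COGS: 273 @ $5 + 336 @ $2 + 195 @ $6 = $3,207
LIFO COGS: 138 @ $6 + 160 @ $7 + 376 @ $6 + 130 @ $2 = $4,464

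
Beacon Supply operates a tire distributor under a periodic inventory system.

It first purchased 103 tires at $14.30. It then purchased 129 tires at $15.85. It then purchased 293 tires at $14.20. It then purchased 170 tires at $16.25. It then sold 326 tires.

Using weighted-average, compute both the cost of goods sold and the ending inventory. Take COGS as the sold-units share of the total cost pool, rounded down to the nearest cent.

Sale 1, sell 326: 326/695 × $10,440.65 → $4,897.34
Ending inventory (cost pool remaining) = $5,543.31

COGS = $4,897.34; ending inventory = $5,543.31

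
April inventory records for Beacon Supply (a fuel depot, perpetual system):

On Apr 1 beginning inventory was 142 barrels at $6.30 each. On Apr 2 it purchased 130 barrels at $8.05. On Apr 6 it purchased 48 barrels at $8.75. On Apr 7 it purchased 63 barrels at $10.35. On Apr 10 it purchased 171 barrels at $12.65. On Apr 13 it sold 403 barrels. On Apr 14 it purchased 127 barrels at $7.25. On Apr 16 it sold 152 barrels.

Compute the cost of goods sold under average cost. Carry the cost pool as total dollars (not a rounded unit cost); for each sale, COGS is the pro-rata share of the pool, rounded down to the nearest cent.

After Apr 1: 142 on hand, pool $894.60 (≈ $6.3000 each)
After Apr 2: 272 on hand, pool $1,941.10 (≈ $7.1364 each)
After Apr 6: 320 on hand, pool $2,361.10 (≈ $7.3784 each)
After Apr 7: 383 on hand, pool $3,013.15 (≈ $7.8672 each)
After Apr 10: 554 on hand, pool $5,176.30 (≈ $9.3435 each)
Apr 13, sell 403: 403/554 × $5,176.30 → $3,765.43
After Apr 14: 278 on hand, pool $2,331.62 (≈ $8.3871 each)
Apr 16, sell 152: 152/278 × $2,331.62 → $1,274.84
Total COGS = $3,765.43 + $1,274.84 = $5,040.27
Ending inventory (cost pool remaining) = $1,056.78
Check: goods available $6,097.05 = COGS $5,040.27 + ending $1,056.78

COGS = $5,040.27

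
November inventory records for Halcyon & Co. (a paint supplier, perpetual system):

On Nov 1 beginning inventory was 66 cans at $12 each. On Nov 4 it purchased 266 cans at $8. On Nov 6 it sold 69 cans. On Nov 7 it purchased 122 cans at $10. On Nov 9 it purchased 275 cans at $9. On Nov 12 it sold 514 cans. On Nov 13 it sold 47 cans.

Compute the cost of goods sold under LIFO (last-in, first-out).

COGS = $5,559

Nov 6, 69 sold [LIFO — newest first]: 69 @ $8 = $552
Nov 12, 514 sold [LIFO — newest first]: 275 @ $9 + 122 @ $10 + 117 @ $8 = $4,631
Nov 13, 47 sold [LIFO — newest first]: 47 @ $8 = $376
Total COGS = $552 + $4,631 + $376 = $5,559
Ending inventory: 66 @ $12 + 33 @ $8 = $1,056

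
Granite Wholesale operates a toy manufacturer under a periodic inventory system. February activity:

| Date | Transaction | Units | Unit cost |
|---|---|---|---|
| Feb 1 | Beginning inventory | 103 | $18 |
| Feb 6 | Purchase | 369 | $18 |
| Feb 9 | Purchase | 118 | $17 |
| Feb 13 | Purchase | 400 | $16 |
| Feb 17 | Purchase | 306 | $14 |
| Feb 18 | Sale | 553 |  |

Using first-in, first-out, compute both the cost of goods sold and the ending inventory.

COGS = $9,873; ending inventory = $11,313

Feb 18, 553 sold [FIFO — oldest first]: 103 @ $18 + 369 @ $18 + 81 @ $17 = $9,873
Ending inventory: 37 @ $17 + 400 @ $16 + 306 @ $14 = $11,313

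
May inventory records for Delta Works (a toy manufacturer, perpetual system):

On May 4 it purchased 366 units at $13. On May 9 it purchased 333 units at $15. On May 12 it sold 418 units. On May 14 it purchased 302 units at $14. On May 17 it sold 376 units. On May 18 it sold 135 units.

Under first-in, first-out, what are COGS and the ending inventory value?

COGS = $12,973; ending inventory = $1,008

May 12, 418 sold [FIFO — oldest first]: 366 @ $13 + 52 @ $15 = $5,538
May 17, 376 sold [FIFO — oldest first]: 281 @ $15 + 95 @ $14 = $5,545
May 18, 135 sold [FIFO — oldest first]: 135 @ $14 = $1,890
Total COGS = $5,538 + $5,545 + $1,890 = $12,973
Ending inventory: 72 @ $14 = $1,008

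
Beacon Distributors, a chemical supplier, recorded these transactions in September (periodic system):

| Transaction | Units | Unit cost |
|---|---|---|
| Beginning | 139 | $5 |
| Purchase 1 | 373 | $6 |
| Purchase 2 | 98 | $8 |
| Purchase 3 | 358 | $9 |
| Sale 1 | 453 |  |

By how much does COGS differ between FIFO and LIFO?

FIFO COGS: 139 @ $5 + 314 @ $6 = $2,579
LIFO COGS: 358 @ $9 + 95 @ $8 = $3,982
Difference = |$2,579 − $3,982| = $1,403

$1,403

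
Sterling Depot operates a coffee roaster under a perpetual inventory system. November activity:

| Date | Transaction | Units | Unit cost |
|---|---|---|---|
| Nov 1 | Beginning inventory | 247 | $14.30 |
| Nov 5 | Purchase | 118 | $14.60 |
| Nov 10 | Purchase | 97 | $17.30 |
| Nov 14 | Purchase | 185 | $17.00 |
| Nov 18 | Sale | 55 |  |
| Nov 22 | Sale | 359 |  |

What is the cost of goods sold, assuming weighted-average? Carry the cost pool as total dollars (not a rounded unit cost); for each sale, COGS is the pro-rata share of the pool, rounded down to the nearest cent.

After Nov 1: 247 on hand, pool $3,532.10 (≈ $14.3000 each)
After Nov 5: 365 on hand, pool $5,254.90 (≈ $14.3970 each)
After Nov 10: 462 on hand, pool $6,933.00 (≈ $15.0065 each)
After Nov 14: 647 on hand, pool $10,078.00 (≈ $15.5765 each)
Nov 18, sell 55: 55/647 × $10,078.00 → $856.70
Nov 22, sell 359: 359/592 × $9,221.30 → $5,591.97
Total COGS = $856.70 + $5,591.97 = $6,448.67
Ending inventory (cost pool remaining) = $3,629.33

COGS = $6,448.67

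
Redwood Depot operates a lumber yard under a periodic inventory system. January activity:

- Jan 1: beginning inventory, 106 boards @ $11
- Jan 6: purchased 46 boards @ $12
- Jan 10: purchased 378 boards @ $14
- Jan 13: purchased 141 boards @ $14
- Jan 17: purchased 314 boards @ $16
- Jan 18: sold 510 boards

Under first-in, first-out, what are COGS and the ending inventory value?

COGS = $6,730; ending inventory = $7,278

Jan 18, 510 sold [FIFO — oldest first]: 106 @ $11 + 46 @ $12 + 358 @ $14 = $6,730
Ending inventory: 20 @ $14 + 141 @ $14 + 314 @ $16 = $7,278
Check: goods available $14,008 = COGS $6,730 + ending $7,278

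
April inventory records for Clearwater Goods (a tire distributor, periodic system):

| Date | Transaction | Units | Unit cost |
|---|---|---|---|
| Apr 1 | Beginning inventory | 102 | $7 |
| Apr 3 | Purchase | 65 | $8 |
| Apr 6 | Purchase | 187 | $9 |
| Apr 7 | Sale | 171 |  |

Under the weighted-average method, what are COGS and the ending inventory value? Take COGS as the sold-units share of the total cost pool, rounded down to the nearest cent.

COGS = $1,409.05; ending inventory = $1,507.95

Apr 7, sell 171: 171/354 × $2,917.00 → $1,409.05
Ending inventory (cost pool remaining) = $1,507.95
Check: goods available $2,917.00 = COGS $1,409.05 + ending $1,507.95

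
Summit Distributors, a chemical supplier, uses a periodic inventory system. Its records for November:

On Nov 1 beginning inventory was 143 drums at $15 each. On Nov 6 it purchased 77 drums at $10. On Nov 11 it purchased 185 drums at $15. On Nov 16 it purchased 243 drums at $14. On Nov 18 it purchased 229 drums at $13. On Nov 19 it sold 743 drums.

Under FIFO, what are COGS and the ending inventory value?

COGS = $10,327; ending inventory = $1,742

Nov 19, 743 sold [FIFO — oldest first]: 143 @ $15 + 77 @ $10 + 185 @ $15 + 243 @ $14 + 95 @ $13 = $10,327
Ending inventory: 134 @ $13 = $1,742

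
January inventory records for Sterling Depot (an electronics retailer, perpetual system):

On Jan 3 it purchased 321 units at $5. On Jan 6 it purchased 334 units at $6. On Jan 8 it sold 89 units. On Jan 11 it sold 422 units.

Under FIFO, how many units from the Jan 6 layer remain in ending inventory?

144

Jan 8, 89 sold [FIFO — oldest first]: 89 @ $5 = $445
Jan 11, 422 sold [FIFO — oldest first]: 232 @ $5 + 190 @ $6 = $2,300
Total COGS = $445 + $2,300 = $2,745
Ending inventory: 144 @ $6 = $864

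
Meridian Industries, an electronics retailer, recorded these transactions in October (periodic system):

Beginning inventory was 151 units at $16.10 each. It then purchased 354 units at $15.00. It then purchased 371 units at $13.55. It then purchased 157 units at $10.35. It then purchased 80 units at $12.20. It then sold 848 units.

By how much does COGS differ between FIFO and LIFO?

FIFO COGS: 151 @ $16.10 + 354 @ $15.00 + 343 @ $13.55 = $12,388.75
LIFO COGS: 80 @ $12.20 + 157 @ $10.35 + 371 @ $13.55 + 240 @ $15.00 = $11,228.00
Difference = |$12,388.75 − $11,228.00| = $1,160.75

$1,160.75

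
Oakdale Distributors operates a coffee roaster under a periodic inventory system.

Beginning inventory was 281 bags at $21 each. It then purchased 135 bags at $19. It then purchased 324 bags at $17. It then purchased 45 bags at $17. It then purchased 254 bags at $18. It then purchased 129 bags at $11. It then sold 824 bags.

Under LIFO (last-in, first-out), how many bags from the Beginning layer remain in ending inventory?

Sale 1 (824) [LIFO — newest first]: 129 @ $11 + 254 @ $18 + 45 @ $17 + 324 @ $17 + 72 @ $19 = $13,632
Ending inventory: 281 @ $21 + 63 @ $19 = $7,098
Check: goods available $20,730 = COGS $13,632 + ending $7,098

281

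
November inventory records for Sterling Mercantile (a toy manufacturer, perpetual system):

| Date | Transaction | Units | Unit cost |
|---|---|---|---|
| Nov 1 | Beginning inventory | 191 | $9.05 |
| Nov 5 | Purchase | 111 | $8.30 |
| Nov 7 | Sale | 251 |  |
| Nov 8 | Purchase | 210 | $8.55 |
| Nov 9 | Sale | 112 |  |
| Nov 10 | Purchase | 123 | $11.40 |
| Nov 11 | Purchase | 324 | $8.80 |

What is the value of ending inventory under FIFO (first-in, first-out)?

Ending inventory = $5,527.35

Nov 7, 251 sold [FIFO — oldest first]: 191 @ $9.05 + 60 @ $8.30 = $2,226.55
Nov 9, 112 sold [FIFO — oldest first]: 51 @ $8.30 + 61 @ $8.55 = $944.85
Total COGS = $2,226.55 + $944.85 = $3,171.40
Ending inventory: 149 @ $8.55 + 123 @ $11.40 + 324 @ $8.80 = $5,527.35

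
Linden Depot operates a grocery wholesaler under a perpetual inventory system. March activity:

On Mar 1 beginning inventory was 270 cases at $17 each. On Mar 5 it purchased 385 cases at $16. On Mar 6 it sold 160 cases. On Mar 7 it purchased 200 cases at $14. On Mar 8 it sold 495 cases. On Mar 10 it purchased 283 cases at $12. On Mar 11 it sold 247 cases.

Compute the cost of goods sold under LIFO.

COGS = $13,114

Mar 6, 160 sold [LIFO — newest first]: 160 @ $16 = $2,560
Mar 8, 495 sold [LIFO — newest first]: 200 @ $14 + 225 @ $16 + 70 @ $17 = $7,590
Mar 11, 247 sold [LIFO — newest first]: 247 @ $12 = $2,964
Total COGS = $2,560 + $7,590 + $2,964 = $13,114
Ending inventory: 200 @ $17 + 36 @ $12 = $3,832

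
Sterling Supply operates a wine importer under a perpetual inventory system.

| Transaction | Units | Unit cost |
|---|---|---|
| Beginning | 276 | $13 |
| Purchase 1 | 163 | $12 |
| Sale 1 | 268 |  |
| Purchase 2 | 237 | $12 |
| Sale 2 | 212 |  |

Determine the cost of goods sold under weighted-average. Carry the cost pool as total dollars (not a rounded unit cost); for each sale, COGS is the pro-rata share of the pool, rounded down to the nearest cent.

COGS = $5,984.35

After Beginning: 276 on hand, pool $3,588.00 (≈ $13.0000 each)
After Purchase 1: 439 on hand, pool $5,544.00 (≈ $12.6287 each)
Sale 1, sell 268: 268/439 × $5,544.00 → $3,384.49
After Purchase 2: 408 on hand, pool $5,003.51 (≈ $12.2635 each)
Sale 2, sell 212: 212/408 × $5,003.51 → $2,599.86
Total COGS = $3,384.49 + $2,599.86 = $5,984.35
Ending inventory (cost pool remaining) = $2,403.65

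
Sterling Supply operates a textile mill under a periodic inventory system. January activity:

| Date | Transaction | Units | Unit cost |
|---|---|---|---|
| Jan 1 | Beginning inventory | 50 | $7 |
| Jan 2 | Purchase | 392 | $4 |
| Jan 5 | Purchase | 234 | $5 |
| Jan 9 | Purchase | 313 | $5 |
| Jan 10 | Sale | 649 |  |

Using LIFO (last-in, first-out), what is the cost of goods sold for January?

COGS = $3,143

Jan 10, 649 sold [LIFO — newest first]: 313 @ $5 + 234 @ $5 + 102 @ $4 = $3,143
Ending inventory: 50 @ $7 + 290 @ $4 = $1,510
Check: goods available $4,653 = COGS $3,143 + ending $1,510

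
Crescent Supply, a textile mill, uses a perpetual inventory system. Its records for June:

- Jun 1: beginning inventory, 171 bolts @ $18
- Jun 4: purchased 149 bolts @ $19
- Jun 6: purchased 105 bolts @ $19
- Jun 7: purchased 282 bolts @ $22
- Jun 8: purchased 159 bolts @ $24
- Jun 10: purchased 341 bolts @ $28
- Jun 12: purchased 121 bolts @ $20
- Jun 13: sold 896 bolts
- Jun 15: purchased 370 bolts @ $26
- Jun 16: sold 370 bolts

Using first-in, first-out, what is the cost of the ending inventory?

Ending inventory = $10,860

Jun 13, 896 sold [FIFO — oldest first]: 171 @ $18 + 149 @ $19 + 105 @ $19 + 282 @ $22 + 159 @ $24 + 30 @ $28 = $18,764
Jun 16, 370 sold [FIFO — oldest first]: 311 @ $28 + 59 @ $20 = $9,888
Total COGS = $18,764 + $9,888 = $28,652
Ending inventory: 62 @ $20 + 370 @ $26 = $10,860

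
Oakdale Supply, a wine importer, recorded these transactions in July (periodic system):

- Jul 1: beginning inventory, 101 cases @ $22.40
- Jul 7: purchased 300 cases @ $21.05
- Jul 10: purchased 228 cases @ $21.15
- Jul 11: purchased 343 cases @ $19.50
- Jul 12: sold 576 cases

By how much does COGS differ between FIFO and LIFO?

FIFO COGS: 101 @ $22.40 + 300 @ $21.05 + 175 @ $21.15 = $12,278.65
LIFO COGS: 343 @ $19.50 + 228 @ $21.15 + 5 @ $21.05 = $11,615.95
Difference = |$12,278.65 − $11,615.95| = $662.70

$662.70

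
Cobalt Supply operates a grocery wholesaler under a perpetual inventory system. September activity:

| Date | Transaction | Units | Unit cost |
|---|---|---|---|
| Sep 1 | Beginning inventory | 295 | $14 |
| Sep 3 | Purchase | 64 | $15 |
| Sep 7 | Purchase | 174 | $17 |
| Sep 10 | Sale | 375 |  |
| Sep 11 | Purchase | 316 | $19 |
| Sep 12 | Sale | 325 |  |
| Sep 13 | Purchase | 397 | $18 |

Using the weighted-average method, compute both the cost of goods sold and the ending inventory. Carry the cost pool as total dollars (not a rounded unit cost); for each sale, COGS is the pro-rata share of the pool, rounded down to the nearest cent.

After Sep 1: 295 on hand, pool $4,130.00 (≈ $14.0000 each)
After Sep 3: 359 on hand, pool $5,090.00 (≈ $14.1783 each)
After Sep 7: 533 on hand, pool $8,048.00 (≈ $15.0994 each)
Sep 10, sell 375: 375/533 × $8,048.00 → $5,662.28
After Sep 11: 474 on hand, pool $8,389.72 (≈ $17.6998 each)
Sep 12, sell 325: 325/474 × $8,389.72 → $5,752.44
After Sep 13: 546 on hand, pool $9,783.28 (≈ $17.9181 each)
Total COGS = $5,662.28 + $5,752.44 = $11,414.72
Ending inventory (cost pool remaining) = $9,783.28
Check: goods available $21,198.00 = COGS $11,414.72 + ending $9,783.28

COGS = $11,414.72; ending inventory = $9,783.28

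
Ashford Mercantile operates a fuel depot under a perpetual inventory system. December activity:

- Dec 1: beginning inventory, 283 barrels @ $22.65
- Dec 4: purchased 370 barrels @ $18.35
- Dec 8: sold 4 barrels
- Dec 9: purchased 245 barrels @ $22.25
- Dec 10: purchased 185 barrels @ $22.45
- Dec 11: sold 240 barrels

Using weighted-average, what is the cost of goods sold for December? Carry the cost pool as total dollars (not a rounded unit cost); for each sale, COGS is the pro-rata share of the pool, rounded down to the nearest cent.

After Dec 1: 283 on hand, pool $6,409.95 (≈ $22.6500 each)
After Dec 4: 653 on hand, pool $13,199.45 (≈ $20.2136 each)
Dec 8, sell 4: 4/653 × $13,199.45 → $80.85
After Dec 9: 894 on hand, pool $18,569.85 (≈ $20.7716 each)
After Dec 10: 1079 on hand, pool $22,723.10 (≈ $21.0594 each)
Dec 11, sell 240: 240/1079 × $22,723.10 → $5,054.25
Total COGS = $80.85 + $5,054.25 = $5,135.10
Ending inventory (cost pool remaining) = $17,668.85

COGS = $5,135.10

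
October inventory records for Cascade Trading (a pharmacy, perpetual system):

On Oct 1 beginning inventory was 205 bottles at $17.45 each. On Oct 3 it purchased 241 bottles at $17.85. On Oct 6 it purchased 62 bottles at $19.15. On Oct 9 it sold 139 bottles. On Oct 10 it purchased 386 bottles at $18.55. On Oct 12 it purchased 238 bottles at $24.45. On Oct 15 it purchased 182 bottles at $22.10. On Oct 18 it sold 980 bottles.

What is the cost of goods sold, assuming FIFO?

COGS = $21,727.95

Oct 9, 139 sold [FIFO — oldest first]: 139 @ $17.45 = $2,425.55
Oct 18, 980 sold [FIFO — oldest first]: 66 @ $17.45 + 241 @ $17.85 + 62 @ $19.15 + 386 @ $18.55 + 225 @ $24.45 = $19,302.40
Total COGS = $2,425.55 + $19,302.40 = $21,727.95
Ending inventory: 13 @ $24.45 + 182 @ $22.10 = $4,340.05
Check: goods available $26,068.00 = COGS $21,727.95 + ending $4,340.05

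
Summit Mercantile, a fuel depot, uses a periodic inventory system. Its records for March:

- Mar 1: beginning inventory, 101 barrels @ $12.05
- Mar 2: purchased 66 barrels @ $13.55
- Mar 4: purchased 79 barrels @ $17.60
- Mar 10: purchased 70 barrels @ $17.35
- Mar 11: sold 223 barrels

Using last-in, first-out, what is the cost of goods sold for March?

COGS = $3,595.60

Mar 11, 223 sold [LIFO — newest first]: 70 @ $17.35 + 79 @ $17.60 + 66 @ $13.55 + 8 @ $12.05 = $3,595.60
Ending inventory: 93 @ $12.05 = $1,120.65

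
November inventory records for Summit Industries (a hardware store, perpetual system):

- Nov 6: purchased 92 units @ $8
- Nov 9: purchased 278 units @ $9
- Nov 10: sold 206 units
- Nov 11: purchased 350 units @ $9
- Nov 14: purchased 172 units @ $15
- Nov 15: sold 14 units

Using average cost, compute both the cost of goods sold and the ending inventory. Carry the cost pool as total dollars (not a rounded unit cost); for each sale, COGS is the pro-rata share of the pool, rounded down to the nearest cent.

COGS = $1,948.99; ending inventory = $7,019.01

After Nov 6: 92 on hand, pool $736.00 (≈ $8.0000 each)
After Nov 9: 370 on hand, pool $3,238.00 (≈ $8.7514 each)
Nov 10, sell 206: 206/370 × $3,238.00 → $1,802.77
After Nov 11: 514 on hand, pool $4,585.23 (≈ $8.9207 each)
After Nov 14: 686 on hand, pool $7,165.23 (≈ $10.4449 each)
Nov 15, sell 14: 14/686 × $7,165.23 → $146.22
Total COGS = $1,802.77 + $146.22 = $1,948.99
Ending inventory (cost pool remaining) = $7,019.01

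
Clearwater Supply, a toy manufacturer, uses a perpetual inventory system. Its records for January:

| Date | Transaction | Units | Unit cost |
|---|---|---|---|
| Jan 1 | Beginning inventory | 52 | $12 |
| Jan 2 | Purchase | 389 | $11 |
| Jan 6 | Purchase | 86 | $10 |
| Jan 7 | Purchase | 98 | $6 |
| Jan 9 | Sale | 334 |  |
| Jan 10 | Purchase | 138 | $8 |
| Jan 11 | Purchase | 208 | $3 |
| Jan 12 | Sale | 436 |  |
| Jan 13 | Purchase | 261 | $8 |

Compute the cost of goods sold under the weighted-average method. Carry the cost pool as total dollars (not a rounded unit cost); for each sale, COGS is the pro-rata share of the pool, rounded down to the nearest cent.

After Jan 1: 52 on hand, pool $624.00 (≈ $12.0000 each)
After Jan 2: 441 on hand, pool $4,903.00 (≈ $11.1179 each)
After Jan 6: 527 on hand, pool $5,763.00 (≈ $10.9355 each)
After Jan 7: 625 on hand, pool $6,351.00 (≈ $10.1616 each)
Jan 9, sell 334: 334/625 × $6,351.00 → $3,393.97
After Jan 10: 429 on hand, pool $4,061.03 (≈ $9.4663 each)
After Jan 11: 637 on hand, pool $4,685.03 (≈ $7.3548 each)
Jan 12, sell 436: 436/637 × $4,685.03 → $3,206.70
After Jan 13: 462 on hand, pool $3,566.33 (≈ $7.7193 each)
Total COGS = $3,393.97 + $3,206.70 = $6,600.67
Ending inventory (cost pool remaining) = $3,566.33

COGS = $6,600.67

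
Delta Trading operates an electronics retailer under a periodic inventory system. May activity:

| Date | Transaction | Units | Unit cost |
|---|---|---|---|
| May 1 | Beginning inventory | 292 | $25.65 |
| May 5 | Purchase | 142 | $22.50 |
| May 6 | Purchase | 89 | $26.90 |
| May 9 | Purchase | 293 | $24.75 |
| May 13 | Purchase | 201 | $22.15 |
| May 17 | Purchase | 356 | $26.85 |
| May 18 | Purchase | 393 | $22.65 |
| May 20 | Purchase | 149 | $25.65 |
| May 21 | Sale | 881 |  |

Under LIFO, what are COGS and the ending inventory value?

May 21, 881 sold [LIFO — newest first]: 149 @ $25.65 + 393 @ $22.65 + 339 @ $26.85 = $21,825.45
Ending inventory: 292 @ $25.65 + 142 @ $22.50 + 89 @ $26.90 + 293 @ $24.75 + 201 @ $22.15 + 17 @ $26.85 = $25,239.25

COGS = $21,825.45; ending inventory = $25,239.25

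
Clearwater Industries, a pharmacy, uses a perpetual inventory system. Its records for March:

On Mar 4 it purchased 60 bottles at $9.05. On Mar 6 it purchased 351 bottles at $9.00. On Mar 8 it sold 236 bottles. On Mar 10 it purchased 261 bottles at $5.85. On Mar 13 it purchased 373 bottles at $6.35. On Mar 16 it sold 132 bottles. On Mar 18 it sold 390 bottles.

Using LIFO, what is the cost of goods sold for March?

Mar 8, 236 sold [LIFO — newest first]: 236 @ $9.00 = $2,124.00
Mar 16, 132 sold [LIFO — newest first]: 132 @ $6.35 = $838.20
Mar 18, 390 sold [LIFO — newest first]: 241 @ $6.35 + 149 @ $5.85 = $2,402.00
Total COGS = $2,124.00 + $838.20 + $2,402.00 = $5,364.20
Ending inventory: 60 @ $9.05 + 115 @ $9.00 + 112 @ $5.85 = $2,233.20
Check: goods available $7,597.40 = COGS $5,364.20 + ending $2,233.20

COGS = $5,364.20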